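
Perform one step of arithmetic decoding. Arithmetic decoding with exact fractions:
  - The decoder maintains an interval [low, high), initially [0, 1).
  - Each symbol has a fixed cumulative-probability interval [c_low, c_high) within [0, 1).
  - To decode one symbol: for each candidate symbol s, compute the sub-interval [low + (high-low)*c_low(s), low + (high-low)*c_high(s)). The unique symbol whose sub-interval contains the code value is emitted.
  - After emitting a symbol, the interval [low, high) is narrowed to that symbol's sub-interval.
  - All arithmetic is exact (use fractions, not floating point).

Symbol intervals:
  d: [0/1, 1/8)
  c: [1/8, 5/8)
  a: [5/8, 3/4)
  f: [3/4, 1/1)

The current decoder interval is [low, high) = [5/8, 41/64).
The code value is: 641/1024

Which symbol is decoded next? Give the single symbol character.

Interval width = high − low = 41/64 − 5/8 = 1/64
Scaled code = (code − low) / width = (641/1024 − 5/8) / 1/64 = 1/16
  d: [0/1, 1/8) ← scaled code falls here ✓
  c: [1/8, 5/8) 
  a: [5/8, 3/4) 
  f: [3/4, 1/1) 

Answer: d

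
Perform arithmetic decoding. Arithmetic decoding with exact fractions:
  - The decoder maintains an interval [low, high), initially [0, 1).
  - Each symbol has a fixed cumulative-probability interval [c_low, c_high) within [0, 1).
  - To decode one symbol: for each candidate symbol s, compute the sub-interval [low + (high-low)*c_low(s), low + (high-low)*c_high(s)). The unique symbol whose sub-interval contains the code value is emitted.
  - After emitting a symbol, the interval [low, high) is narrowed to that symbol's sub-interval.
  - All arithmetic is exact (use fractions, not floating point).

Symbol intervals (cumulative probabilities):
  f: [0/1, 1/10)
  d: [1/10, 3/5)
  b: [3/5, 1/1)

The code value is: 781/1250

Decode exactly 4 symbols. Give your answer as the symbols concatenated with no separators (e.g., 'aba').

Step 1: interval [0/1, 1/1), width = 1/1 - 0/1 = 1/1
  'f': [0/1 + 1/1*0/1, 0/1 + 1/1*1/10) = [0/1, 1/10)
  'd': [0/1 + 1/1*1/10, 0/1 + 1/1*3/5) = [1/10, 3/5)
  'b': [0/1 + 1/1*3/5, 0/1 + 1/1*1/1) = [3/5, 1/1) <- contains code 781/1250
  emit 'b', narrow to [3/5, 1/1)
Step 2: interval [3/5, 1/1), width = 1/1 - 3/5 = 2/5
  'f': [3/5 + 2/5*0/1, 3/5 + 2/5*1/10) = [3/5, 16/25) <- contains code 781/1250
  'd': [3/5 + 2/5*1/10, 3/5 + 2/5*3/5) = [16/25, 21/25)
  'b': [3/5 + 2/5*3/5, 3/5 + 2/5*1/1) = [21/25, 1/1)
  emit 'f', narrow to [3/5, 16/25)
Step 3: interval [3/5, 16/25), width = 16/25 - 3/5 = 1/25
  'f': [3/5 + 1/25*0/1, 3/5 + 1/25*1/10) = [3/5, 151/250)
  'd': [3/5 + 1/25*1/10, 3/5 + 1/25*3/5) = [151/250, 78/125)
  'b': [3/5 + 1/25*3/5, 3/5 + 1/25*1/1) = [78/125, 16/25) <- contains code 781/1250
  emit 'b', narrow to [78/125, 16/25)
Step 4: interval [78/125, 16/25), width = 16/25 - 78/125 = 2/125
  'f': [78/125 + 2/125*0/1, 78/125 + 2/125*1/10) = [78/125, 391/625) <- contains code 781/1250
  'd': [78/125 + 2/125*1/10, 78/125 + 2/125*3/5) = [391/625, 396/625)
  'b': [78/125 + 2/125*3/5, 78/125 + 2/125*1/1) = [396/625, 16/25)
  emit 'f', narrow to [78/125, 391/625)

Answer: bfbf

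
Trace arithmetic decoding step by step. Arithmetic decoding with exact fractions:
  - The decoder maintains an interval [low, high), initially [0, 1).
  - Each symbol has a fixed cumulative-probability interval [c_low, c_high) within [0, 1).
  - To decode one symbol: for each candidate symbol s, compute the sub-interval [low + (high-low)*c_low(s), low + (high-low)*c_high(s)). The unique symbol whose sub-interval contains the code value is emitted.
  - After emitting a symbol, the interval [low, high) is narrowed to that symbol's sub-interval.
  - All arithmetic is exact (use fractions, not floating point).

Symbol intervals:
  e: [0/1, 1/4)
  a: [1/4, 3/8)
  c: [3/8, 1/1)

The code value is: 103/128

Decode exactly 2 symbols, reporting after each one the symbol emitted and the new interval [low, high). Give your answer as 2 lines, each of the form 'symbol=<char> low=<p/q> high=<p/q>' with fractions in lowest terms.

Step 1: interval [0/1, 1/1), width = 1/1 - 0/1 = 1/1
  'e': [0/1 + 1/1*0/1, 0/1 + 1/1*1/4) = [0/1, 1/4)
  'a': [0/1 + 1/1*1/4, 0/1 + 1/1*3/8) = [1/4, 3/8)
  'c': [0/1 + 1/1*3/8, 0/1 + 1/1*1/1) = [3/8, 1/1) <- contains code 103/128
  emit 'c', narrow to [3/8, 1/1)
Step 2: interval [3/8, 1/1), width = 1/1 - 3/8 = 5/8
  'e': [3/8 + 5/8*0/1, 3/8 + 5/8*1/4) = [3/8, 17/32)
  'a': [3/8 + 5/8*1/4, 3/8 + 5/8*3/8) = [17/32, 39/64)
  'c': [3/8 + 5/8*3/8, 3/8 + 5/8*1/1) = [39/64, 1/1) <- contains code 103/128
  emit 'c', narrow to [39/64, 1/1)

Answer: symbol=c low=3/8 high=1/1
symbol=c low=39/64 high=1/1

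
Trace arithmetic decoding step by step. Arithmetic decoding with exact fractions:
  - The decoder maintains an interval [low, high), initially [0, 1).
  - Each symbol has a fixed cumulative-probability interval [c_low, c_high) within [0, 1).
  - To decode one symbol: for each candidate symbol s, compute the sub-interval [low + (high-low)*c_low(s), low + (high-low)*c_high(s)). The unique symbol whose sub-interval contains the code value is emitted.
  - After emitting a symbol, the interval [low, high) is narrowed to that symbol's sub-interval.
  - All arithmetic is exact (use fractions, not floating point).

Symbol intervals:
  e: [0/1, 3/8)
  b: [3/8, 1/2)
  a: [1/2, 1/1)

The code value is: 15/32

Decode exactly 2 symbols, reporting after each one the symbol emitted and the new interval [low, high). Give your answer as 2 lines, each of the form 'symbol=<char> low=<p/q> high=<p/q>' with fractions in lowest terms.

Step 1: interval [0/1, 1/1), width = 1/1 - 0/1 = 1/1
  'e': [0/1 + 1/1*0/1, 0/1 + 1/1*3/8) = [0/1, 3/8)
  'b': [0/1 + 1/1*3/8, 0/1 + 1/1*1/2) = [3/8, 1/2) <- contains code 15/32
  'a': [0/1 + 1/1*1/2, 0/1 + 1/1*1/1) = [1/2, 1/1)
  emit 'b', narrow to [3/8, 1/2)
Step 2: interval [3/8, 1/2), width = 1/2 - 3/8 = 1/8
  'e': [3/8 + 1/8*0/1, 3/8 + 1/8*3/8) = [3/8, 27/64)
  'b': [3/8 + 1/8*3/8, 3/8 + 1/8*1/2) = [27/64, 7/16)
  'a': [3/8 + 1/8*1/2, 3/8 + 1/8*1/1) = [7/16, 1/2) <- contains code 15/32
  emit 'a', narrow to [7/16, 1/2)

Answer: symbol=b low=3/8 high=1/2
symbol=a low=7/16 high=1/2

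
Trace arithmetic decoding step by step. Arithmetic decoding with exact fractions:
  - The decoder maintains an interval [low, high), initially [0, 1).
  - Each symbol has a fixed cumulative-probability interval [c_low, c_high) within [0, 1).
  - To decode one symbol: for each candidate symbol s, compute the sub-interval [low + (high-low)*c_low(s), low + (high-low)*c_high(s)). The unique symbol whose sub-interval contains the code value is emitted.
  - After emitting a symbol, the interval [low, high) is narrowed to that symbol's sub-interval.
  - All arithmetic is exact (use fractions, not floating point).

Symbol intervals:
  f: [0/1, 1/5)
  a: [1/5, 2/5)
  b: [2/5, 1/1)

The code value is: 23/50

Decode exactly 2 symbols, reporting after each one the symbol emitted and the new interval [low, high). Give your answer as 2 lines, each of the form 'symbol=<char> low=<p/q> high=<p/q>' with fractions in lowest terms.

Step 1: interval [0/1, 1/1), width = 1/1 - 0/1 = 1/1
  'f': [0/1 + 1/1*0/1, 0/1 + 1/1*1/5) = [0/1, 1/5)
  'a': [0/1 + 1/1*1/5, 0/1 + 1/1*2/5) = [1/5, 2/5)
  'b': [0/1 + 1/1*2/5, 0/1 + 1/1*1/1) = [2/5, 1/1) <- contains code 23/50
  emit 'b', narrow to [2/5, 1/1)
Step 2: interval [2/5, 1/1), width = 1/1 - 2/5 = 3/5
  'f': [2/5 + 3/5*0/1, 2/5 + 3/5*1/5) = [2/5, 13/25) <- contains code 23/50
  'a': [2/5 + 3/5*1/5, 2/5 + 3/5*2/5) = [13/25, 16/25)
  'b': [2/5 + 3/5*2/5, 2/5 + 3/5*1/1) = [16/25, 1/1)
  emit 'f', narrow to [2/5, 13/25)

Answer: symbol=b low=2/5 high=1/1
symbol=f low=2/5 high=13/25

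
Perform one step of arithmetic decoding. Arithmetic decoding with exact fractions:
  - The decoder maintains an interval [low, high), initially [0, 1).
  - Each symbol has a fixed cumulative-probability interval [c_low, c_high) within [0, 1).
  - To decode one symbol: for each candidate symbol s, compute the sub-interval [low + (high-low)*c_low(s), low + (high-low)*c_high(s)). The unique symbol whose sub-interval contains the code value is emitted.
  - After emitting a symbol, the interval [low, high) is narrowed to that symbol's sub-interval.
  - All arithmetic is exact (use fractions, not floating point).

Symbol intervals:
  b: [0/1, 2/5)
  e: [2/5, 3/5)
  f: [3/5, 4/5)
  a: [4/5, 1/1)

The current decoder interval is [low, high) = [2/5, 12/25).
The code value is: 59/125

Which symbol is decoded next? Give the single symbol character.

Answer: a

Derivation:
Interval width = high − low = 12/25 − 2/5 = 2/25
Scaled code = (code − low) / width = (59/125 − 2/5) / 2/25 = 9/10
  b: [0/1, 2/5) 
  e: [2/5, 3/5) 
  f: [3/5, 4/5) 
  a: [4/5, 1/1) ← scaled code falls here ✓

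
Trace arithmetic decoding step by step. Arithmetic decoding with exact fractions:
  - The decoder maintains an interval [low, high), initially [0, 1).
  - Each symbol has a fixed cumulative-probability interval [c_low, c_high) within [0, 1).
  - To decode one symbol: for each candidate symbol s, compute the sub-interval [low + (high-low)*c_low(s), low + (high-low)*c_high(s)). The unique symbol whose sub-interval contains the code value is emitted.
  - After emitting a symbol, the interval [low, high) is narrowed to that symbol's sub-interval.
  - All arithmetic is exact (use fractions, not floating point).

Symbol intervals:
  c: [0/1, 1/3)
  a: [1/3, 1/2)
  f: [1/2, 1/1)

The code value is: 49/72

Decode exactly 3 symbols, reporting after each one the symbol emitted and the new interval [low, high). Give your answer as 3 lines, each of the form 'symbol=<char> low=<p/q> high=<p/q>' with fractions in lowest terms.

Answer: symbol=f low=1/2 high=1/1
symbol=a low=2/3 high=3/4
symbol=c low=2/3 high=25/36

Derivation:
Step 1: interval [0/1, 1/1), width = 1/1 - 0/1 = 1/1
  'c': [0/1 + 1/1*0/1, 0/1 + 1/1*1/3) = [0/1, 1/3)
  'a': [0/1 + 1/1*1/3, 0/1 + 1/1*1/2) = [1/3, 1/2)
  'f': [0/1 + 1/1*1/2, 0/1 + 1/1*1/1) = [1/2, 1/1) <- contains code 49/72
  emit 'f', narrow to [1/2, 1/1)
Step 2: interval [1/2, 1/1), width = 1/1 - 1/2 = 1/2
  'c': [1/2 + 1/2*0/1, 1/2 + 1/2*1/3) = [1/2, 2/3)
  'a': [1/2 + 1/2*1/3, 1/2 + 1/2*1/2) = [2/3, 3/4) <- contains code 49/72
  'f': [1/2 + 1/2*1/2, 1/2 + 1/2*1/1) = [3/4, 1/1)
  emit 'a', narrow to [2/3, 3/4)
Step 3: interval [2/3, 3/4), width = 3/4 - 2/3 = 1/12
  'c': [2/3 + 1/12*0/1, 2/3 + 1/12*1/3) = [2/3, 25/36) <- contains code 49/72
  'a': [2/3 + 1/12*1/3, 2/3 + 1/12*1/2) = [25/36, 17/24)
  'f': [2/3 + 1/12*1/2, 2/3 + 1/12*1/1) = [17/24, 3/4)
  emit 'c', narrow to [2/3, 25/36)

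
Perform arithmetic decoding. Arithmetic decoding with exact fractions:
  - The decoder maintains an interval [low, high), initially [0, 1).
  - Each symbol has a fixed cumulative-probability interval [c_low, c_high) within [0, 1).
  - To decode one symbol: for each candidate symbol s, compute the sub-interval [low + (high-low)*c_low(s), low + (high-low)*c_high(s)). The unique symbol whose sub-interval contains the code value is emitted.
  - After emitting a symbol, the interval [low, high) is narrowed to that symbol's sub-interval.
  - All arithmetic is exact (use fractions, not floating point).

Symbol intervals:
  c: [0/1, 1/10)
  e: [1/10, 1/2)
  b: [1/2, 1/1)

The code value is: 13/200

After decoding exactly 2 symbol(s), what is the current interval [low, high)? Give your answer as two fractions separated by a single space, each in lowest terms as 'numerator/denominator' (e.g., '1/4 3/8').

Step 1: interval [0/1, 1/1), width = 1/1 - 0/1 = 1/1
  'c': [0/1 + 1/1*0/1, 0/1 + 1/1*1/10) = [0/1, 1/10) <- contains code 13/200
  'e': [0/1 + 1/1*1/10, 0/1 + 1/1*1/2) = [1/10, 1/2)
  'b': [0/1 + 1/1*1/2, 0/1 + 1/1*1/1) = [1/2, 1/1)
  emit 'c', narrow to [0/1, 1/10)
Step 2: interval [0/1, 1/10), width = 1/10 - 0/1 = 1/10
  'c': [0/1 + 1/10*0/1, 0/1 + 1/10*1/10) = [0/1, 1/100)
  'e': [0/1 + 1/10*1/10, 0/1 + 1/10*1/2) = [1/100, 1/20)
  'b': [0/1 + 1/10*1/2, 0/1 + 1/10*1/1) = [1/20, 1/10) <- contains code 13/200
  emit 'b', narrow to [1/20, 1/10)

Answer: 1/20 1/10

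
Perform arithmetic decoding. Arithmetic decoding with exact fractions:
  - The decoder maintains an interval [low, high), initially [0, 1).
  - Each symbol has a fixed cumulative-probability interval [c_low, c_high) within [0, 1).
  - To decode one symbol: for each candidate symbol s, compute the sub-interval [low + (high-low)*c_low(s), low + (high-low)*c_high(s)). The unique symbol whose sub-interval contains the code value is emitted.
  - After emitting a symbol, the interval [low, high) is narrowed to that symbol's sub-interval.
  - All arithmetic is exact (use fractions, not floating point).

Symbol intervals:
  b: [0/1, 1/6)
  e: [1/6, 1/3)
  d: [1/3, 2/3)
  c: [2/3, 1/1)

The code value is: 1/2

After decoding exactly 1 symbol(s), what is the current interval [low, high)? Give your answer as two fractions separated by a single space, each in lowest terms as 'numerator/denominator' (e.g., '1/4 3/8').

Answer: 1/3 2/3

Derivation:
Step 1: interval [0/1, 1/1), width = 1/1 - 0/1 = 1/1
  'b': [0/1 + 1/1*0/1, 0/1 + 1/1*1/6) = [0/1, 1/6)
  'e': [0/1 + 1/1*1/6, 0/1 + 1/1*1/3) = [1/6, 1/3)
  'd': [0/1 + 1/1*1/3, 0/1 + 1/1*2/3) = [1/3, 2/3) <- contains code 1/2
  'c': [0/1 + 1/1*2/3, 0/1 + 1/1*1/1) = [2/3, 1/1)
  emit 'd', narrow to [1/3, 2/3)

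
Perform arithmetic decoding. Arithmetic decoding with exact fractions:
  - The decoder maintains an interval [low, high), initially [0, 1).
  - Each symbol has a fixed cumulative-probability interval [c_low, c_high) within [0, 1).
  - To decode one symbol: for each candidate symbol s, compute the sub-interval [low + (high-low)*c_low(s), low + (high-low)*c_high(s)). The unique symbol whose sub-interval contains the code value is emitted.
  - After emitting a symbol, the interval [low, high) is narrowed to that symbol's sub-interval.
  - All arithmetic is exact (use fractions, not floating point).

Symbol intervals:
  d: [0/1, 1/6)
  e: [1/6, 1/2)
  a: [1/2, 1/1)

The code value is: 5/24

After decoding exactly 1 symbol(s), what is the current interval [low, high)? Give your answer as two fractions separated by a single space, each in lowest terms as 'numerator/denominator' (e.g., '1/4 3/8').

Answer: 1/6 1/2

Derivation:
Step 1: interval [0/1, 1/1), width = 1/1 - 0/1 = 1/1
  'd': [0/1 + 1/1*0/1, 0/1 + 1/1*1/6) = [0/1, 1/6)
  'e': [0/1 + 1/1*1/6, 0/1 + 1/1*1/2) = [1/6, 1/2) <- contains code 5/24
  'a': [0/1 + 1/1*1/2, 0/1 + 1/1*1/1) = [1/2, 1/1)
  emit 'e', narrow to [1/6, 1/2)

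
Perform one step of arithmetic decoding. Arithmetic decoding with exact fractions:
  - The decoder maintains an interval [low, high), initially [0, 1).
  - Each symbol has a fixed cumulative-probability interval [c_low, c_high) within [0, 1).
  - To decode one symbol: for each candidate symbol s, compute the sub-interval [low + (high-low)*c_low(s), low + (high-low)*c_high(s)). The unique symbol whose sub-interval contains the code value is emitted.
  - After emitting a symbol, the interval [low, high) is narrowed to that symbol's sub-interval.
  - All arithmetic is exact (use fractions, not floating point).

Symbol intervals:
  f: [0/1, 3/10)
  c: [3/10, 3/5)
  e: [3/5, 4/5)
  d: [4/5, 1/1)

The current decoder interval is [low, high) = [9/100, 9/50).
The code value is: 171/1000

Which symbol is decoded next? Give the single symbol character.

Interval width = high − low = 9/50 − 9/100 = 9/100
Scaled code = (code − low) / width = (171/1000 − 9/100) / 9/100 = 9/10
  f: [0/1, 3/10) 
  c: [3/10, 3/5) 
  e: [3/5, 4/5) 
  d: [4/5, 1/1) ← scaled code falls here ✓

Answer: d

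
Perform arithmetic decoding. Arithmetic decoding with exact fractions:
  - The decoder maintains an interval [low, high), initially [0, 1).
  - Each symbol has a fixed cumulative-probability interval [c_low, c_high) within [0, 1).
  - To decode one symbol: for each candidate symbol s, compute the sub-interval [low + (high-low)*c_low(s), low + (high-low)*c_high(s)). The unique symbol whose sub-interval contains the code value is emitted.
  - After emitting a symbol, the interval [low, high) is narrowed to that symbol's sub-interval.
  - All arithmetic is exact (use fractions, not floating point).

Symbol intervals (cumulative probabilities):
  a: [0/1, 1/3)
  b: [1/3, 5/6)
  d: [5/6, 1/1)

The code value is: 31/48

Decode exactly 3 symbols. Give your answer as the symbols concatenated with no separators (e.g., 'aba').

Answer: bbb

Derivation:
Step 1: interval [0/1, 1/1), width = 1/1 - 0/1 = 1/1
  'a': [0/1 + 1/1*0/1, 0/1 + 1/1*1/3) = [0/1, 1/3)
  'b': [0/1 + 1/1*1/3, 0/1 + 1/1*5/6) = [1/3, 5/6) <- contains code 31/48
  'd': [0/1 + 1/1*5/6, 0/1 + 1/1*1/1) = [5/6, 1/1)
  emit 'b', narrow to [1/3, 5/6)
Step 2: interval [1/3, 5/6), width = 5/6 - 1/3 = 1/2
  'a': [1/3 + 1/2*0/1, 1/3 + 1/2*1/3) = [1/3, 1/2)
  'b': [1/3 + 1/2*1/3, 1/3 + 1/2*5/6) = [1/2, 3/4) <- contains code 31/48
  'd': [1/3 + 1/2*5/6, 1/3 + 1/2*1/1) = [3/4, 5/6)
  emit 'b', narrow to [1/2, 3/4)
Step 3: interval [1/2, 3/4), width = 3/4 - 1/2 = 1/4
  'a': [1/2 + 1/4*0/1, 1/2 + 1/4*1/3) = [1/2, 7/12)
  'b': [1/2 + 1/4*1/3, 1/2 + 1/4*5/6) = [7/12, 17/24) <- contains code 31/48
  'd': [1/2 + 1/4*5/6, 1/2 + 1/4*1/1) = [17/24, 3/4)
  emit 'b', narrow to [7/12, 17/24)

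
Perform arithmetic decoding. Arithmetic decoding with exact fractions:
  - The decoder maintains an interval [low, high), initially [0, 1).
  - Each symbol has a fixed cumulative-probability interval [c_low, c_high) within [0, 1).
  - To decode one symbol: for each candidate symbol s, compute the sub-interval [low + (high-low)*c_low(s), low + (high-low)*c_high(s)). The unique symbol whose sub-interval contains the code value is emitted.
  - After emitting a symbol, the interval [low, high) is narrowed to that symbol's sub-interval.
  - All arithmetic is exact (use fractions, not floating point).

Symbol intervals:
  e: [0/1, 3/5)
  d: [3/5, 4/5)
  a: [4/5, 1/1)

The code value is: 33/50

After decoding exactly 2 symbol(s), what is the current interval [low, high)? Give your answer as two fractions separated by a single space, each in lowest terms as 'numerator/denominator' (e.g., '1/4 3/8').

Step 1: interval [0/1, 1/1), width = 1/1 - 0/1 = 1/1
  'e': [0/1 + 1/1*0/1, 0/1 + 1/1*3/5) = [0/1, 3/5)
  'd': [0/1 + 1/1*3/5, 0/1 + 1/1*4/5) = [3/5, 4/5) <- contains code 33/50
  'a': [0/1 + 1/1*4/5, 0/1 + 1/1*1/1) = [4/5, 1/1)
  emit 'd', narrow to [3/5, 4/5)
Step 2: interval [3/5, 4/5), width = 4/5 - 3/5 = 1/5
  'e': [3/5 + 1/5*0/1, 3/5 + 1/5*3/5) = [3/5, 18/25) <- contains code 33/50
  'd': [3/5 + 1/5*3/5, 3/5 + 1/5*4/5) = [18/25, 19/25)
  'a': [3/5 + 1/5*4/5, 3/5 + 1/5*1/1) = [19/25, 4/5)
  emit 'e', narrow to [3/5, 18/25)

Answer: 3/5 18/25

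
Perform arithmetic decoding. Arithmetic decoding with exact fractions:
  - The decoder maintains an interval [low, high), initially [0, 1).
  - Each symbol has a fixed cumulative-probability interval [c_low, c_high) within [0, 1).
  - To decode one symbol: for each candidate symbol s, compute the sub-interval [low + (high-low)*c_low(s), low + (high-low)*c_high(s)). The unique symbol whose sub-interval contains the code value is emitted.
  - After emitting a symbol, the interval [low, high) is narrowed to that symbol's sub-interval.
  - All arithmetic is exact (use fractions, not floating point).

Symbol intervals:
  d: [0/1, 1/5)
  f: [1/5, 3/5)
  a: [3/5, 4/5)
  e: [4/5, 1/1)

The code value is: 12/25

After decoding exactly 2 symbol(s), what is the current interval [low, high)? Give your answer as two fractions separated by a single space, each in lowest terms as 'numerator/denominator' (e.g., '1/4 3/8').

Answer: 11/25 13/25

Derivation:
Step 1: interval [0/1, 1/1), width = 1/1 - 0/1 = 1/1
  'd': [0/1 + 1/1*0/1, 0/1 + 1/1*1/5) = [0/1, 1/5)
  'f': [0/1 + 1/1*1/5, 0/1 + 1/1*3/5) = [1/5, 3/5) <- contains code 12/25
  'a': [0/1 + 1/1*3/5, 0/1 + 1/1*4/5) = [3/5, 4/5)
  'e': [0/1 + 1/1*4/5, 0/1 + 1/1*1/1) = [4/5, 1/1)
  emit 'f', narrow to [1/5, 3/5)
Step 2: interval [1/5, 3/5), width = 3/5 - 1/5 = 2/5
  'd': [1/5 + 2/5*0/1, 1/5 + 2/5*1/5) = [1/5, 7/25)
  'f': [1/5 + 2/5*1/5, 1/5 + 2/5*3/5) = [7/25, 11/25)
  'a': [1/5 + 2/5*3/5, 1/5 + 2/5*4/5) = [11/25, 13/25) <- contains code 12/25
  'e': [1/5 + 2/5*4/5, 1/5 + 2/5*1/1) = [13/25, 3/5)
  emit 'a', narrow to [11/25, 13/25)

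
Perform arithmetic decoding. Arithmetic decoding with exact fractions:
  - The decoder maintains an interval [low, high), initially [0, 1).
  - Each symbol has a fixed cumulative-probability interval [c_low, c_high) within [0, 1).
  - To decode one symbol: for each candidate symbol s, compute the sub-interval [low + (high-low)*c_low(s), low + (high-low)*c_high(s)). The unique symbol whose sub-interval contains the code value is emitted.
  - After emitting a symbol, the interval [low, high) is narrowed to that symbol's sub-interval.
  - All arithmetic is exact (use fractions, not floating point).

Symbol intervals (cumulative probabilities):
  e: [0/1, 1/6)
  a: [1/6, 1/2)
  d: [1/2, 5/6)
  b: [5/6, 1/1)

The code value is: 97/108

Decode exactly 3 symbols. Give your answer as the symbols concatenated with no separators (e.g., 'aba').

Answer: bad

Derivation:
Step 1: interval [0/1, 1/1), width = 1/1 - 0/1 = 1/1
  'e': [0/1 + 1/1*0/1, 0/1 + 1/1*1/6) = [0/1, 1/6)
  'a': [0/1 + 1/1*1/6, 0/1 + 1/1*1/2) = [1/6, 1/2)
  'd': [0/1 + 1/1*1/2, 0/1 + 1/1*5/6) = [1/2, 5/6)
  'b': [0/1 + 1/1*5/6, 0/1 + 1/1*1/1) = [5/6, 1/1) <- contains code 97/108
  emit 'b', narrow to [5/6, 1/1)
Step 2: interval [5/6, 1/1), width = 1/1 - 5/6 = 1/6
  'e': [5/6 + 1/6*0/1, 5/6 + 1/6*1/6) = [5/6, 31/36)
  'a': [5/6 + 1/6*1/6, 5/6 + 1/6*1/2) = [31/36, 11/12) <- contains code 97/108
  'd': [5/6 + 1/6*1/2, 5/6 + 1/6*5/6) = [11/12, 35/36)
  'b': [5/6 + 1/6*5/6, 5/6 + 1/6*1/1) = [35/36, 1/1)
  emit 'a', narrow to [31/36, 11/12)
Step 3: interval [31/36, 11/12), width = 11/12 - 31/36 = 1/18
  'e': [31/36 + 1/18*0/1, 31/36 + 1/18*1/6) = [31/36, 47/54)
  'a': [31/36 + 1/18*1/6, 31/36 + 1/18*1/2) = [47/54, 8/9)
  'd': [31/36 + 1/18*1/2, 31/36 + 1/18*5/6) = [8/9, 49/54) <- contains code 97/108
  'b': [31/36 + 1/18*5/6, 31/36 + 1/18*1/1) = [49/54, 11/12)
  emit 'd', narrow to [8/9, 49/54)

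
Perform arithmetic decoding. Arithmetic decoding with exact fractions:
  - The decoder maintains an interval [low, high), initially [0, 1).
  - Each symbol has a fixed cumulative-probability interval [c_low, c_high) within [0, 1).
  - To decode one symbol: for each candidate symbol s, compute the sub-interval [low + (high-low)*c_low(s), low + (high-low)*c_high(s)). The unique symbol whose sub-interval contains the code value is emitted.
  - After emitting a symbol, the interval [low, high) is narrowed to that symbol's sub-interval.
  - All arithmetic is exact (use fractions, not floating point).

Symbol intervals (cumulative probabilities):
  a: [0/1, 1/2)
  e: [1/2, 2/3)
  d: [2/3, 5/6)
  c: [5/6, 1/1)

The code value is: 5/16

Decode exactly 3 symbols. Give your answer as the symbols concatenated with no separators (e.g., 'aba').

Step 1: interval [0/1, 1/1), width = 1/1 - 0/1 = 1/1
  'a': [0/1 + 1/1*0/1, 0/1 + 1/1*1/2) = [0/1, 1/2) <- contains code 5/16
  'e': [0/1 + 1/1*1/2, 0/1 + 1/1*2/3) = [1/2, 2/3)
  'd': [0/1 + 1/1*2/3, 0/1 + 1/1*5/6) = [2/3, 5/6)
  'c': [0/1 + 1/1*5/6, 0/1 + 1/1*1/1) = [5/6, 1/1)
  emit 'a', narrow to [0/1, 1/2)
Step 2: interval [0/1, 1/2), width = 1/2 - 0/1 = 1/2
  'a': [0/1 + 1/2*0/1, 0/1 + 1/2*1/2) = [0/1, 1/4)
  'e': [0/1 + 1/2*1/2, 0/1 + 1/2*2/3) = [1/4, 1/3) <- contains code 5/16
  'd': [0/1 + 1/2*2/3, 0/1 + 1/2*5/6) = [1/3, 5/12)
  'c': [0/1 + 1/2*5/6, 0/1 + 1/2*1/1) = [5/12, 1/2)
  emit 'e', narrow to [1/4, 1/3)
Step 3: interval [1/4, 1/3), width = 1/3 - 1/4 = 1/12
  'a': [1/4 + 1/12*0/1, 1/4 + 1/12*1/2) = [1/4, 7/24)
  'e': [1/4 + 1/12*1/2, 1/4 + 1/12*2/3) = [7/24, 11/36)
  'd': [1/4 + 1/12*2/3, 1/4 + 1/12*5/6) = [11/36, 23/72) <- contains code 5/16
  'c': [1/4 + 1/12*5/6, 1/4 + 1/12*1/1) = [23/72, 1/3)
  emit 'd', narrow to [11/36, 23/72)

Answer: aed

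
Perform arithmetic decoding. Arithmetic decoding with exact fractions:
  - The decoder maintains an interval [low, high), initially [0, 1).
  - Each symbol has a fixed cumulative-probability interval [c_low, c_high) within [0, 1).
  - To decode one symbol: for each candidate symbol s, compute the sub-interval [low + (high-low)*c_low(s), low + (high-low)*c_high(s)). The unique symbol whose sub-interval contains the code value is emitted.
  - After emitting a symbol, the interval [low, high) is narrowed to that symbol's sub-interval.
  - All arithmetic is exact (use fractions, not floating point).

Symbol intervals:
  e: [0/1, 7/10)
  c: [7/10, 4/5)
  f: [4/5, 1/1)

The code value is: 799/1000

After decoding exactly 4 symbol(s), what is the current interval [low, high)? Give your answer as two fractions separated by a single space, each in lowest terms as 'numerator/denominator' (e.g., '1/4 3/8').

Answer: 1997/2500 999/1250

Derivation:
Step 1: interval [0/1, 1/1), width = 1/1 - 0/1 = 1/1
  'e': [0/1 + 1/1*0/1, 0/1 + 1/1*7/10) = [0/1, 7/10)
  'c': [0/1 + 1/1*7/10, 0/1 + 1/1*4/5) = [7/10, 4/5) <- contains code 799/1000
  'f': [0/1 + 1/1*4/5, 0/1 + 1/1*1/1) = [4/5, 1/1)
  emit 'c', narrow to [7/10, 4/5)
Step 2: interval [7/10, 4/5), width = 4/5 - 7/10 = 1/10
  'e': [7/10 + 1/10*0/1, 7/10 + 1/10*7/10) = [7/10, 77/100)
  'c': [7/10 + 1/10*7/10, 7/10 + 1/10*4/5) = [77/100, 39/50)
  'f': [7/10 + 1/10*4/5, 7/10 + 1/10*1/1) = [39/50, 4/5) <- contains code 799/1000
  emit 'f', narrow to [39/50, 4/5)
Step 3: interval [39/50, 4/5), width = 4/5 - 39/50 = 1/50
  'e': [39/50 + 1/50*0/1, 39/50 + 1/50*7/10) = [39/50, 397/500)
  'c': [39/50 + 1/50*7/10, 39/50 + 1/50*4/5) = [397/500, 199/250)
  'f': [39/50 + 1/50*4/5, 39/50 + 1/50*1/1) = [199/250, 4/5) <- contains code 799/1000
  emit 'f', narrow to [199/250, 4/5)
Step 4: interval [199/250, 4/5), width = 4/5 - 199/250 = 1/250
  'e': [199/250 + 1/250*0/1, 199/250 + 1/250*7/10) = [199/250, 1997/2500)
  'c': [199/250 + 1/250*7/10, 199/250 + 1/250*4/5) = [1997/2500, 999/1250) <- contains code 799/1000
  'f': [199/250 + 1/250*4/5, 199/250 + 1/250*1/1) = [999/1250, 4/5)
  emit 'c', narrow to [1997/2500, 999/1250)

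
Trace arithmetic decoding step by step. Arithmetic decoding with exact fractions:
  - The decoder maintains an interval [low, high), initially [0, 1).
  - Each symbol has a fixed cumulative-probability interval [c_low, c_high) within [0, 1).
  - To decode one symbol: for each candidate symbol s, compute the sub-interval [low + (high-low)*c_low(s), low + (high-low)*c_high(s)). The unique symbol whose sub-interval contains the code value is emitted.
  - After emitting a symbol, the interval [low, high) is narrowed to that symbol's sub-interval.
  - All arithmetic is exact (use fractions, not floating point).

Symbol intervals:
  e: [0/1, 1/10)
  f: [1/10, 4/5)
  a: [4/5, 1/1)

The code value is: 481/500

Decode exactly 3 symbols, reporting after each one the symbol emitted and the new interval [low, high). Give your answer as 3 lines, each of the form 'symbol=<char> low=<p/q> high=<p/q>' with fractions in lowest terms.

Step 1: interval [0/1, 1/1), width = 1/1 - 0/1 = 1/1
  'e': [0/1 + 1/1*0/1, 0/1 + 1/1*1/10) = [0/1, 1/10)
  'f': [0/1 + 1/1*1/10, 0/1 + 1/1*4/5) = [1/10, 4/5)
  'a': [0/1 + 1/1*4/5, 0/1 + 1/1*1/1) = [4/5, 1/1) <- contains code 481/500
  emit 'a', narrow to [4/5, 1/1)
Step 2: interval [4/5, 1/1), width = 1/1 - 4/5 = 1/5
  'e': [4/5 + 1/5*0/1, 4/5 + 1/5*1/10) = [4/5, 41/50)
  'f': [4/5 + 1/5*1/10, 4/5 + 1/5*4/5) = [41/50, 24/25)
  'a': [4/5 + 1/5*4/5, 4/5 + 1/5*1/1) = [24/25, 1/1) <- contains code 481/500
  emit 'a', narrow to [24/25, 1/1)
Step 3: interval [24/25, 1/1), width = 1/1 - 24/25 = 1/25
  'e': [24/25 + 1/25*0/1, 24/25 + 1/25*1/10) = [24/25, 241/250) <- contains code 481/500
  'f': [24/25 + 1/25*1/10, 24/25 + 1/25*4/5) = [241/250, 124/125)
  'a': [24/25 + 1/25*4/5, 24/25 + 1/25*1/1) = [124/125, 1/1)
  emit 'e', narrow to [24/25, 241/250)

Answer: symbol=a low=4/5 high=1/1
symbol=a low=24/25 high=1/1
symbol=e low=24/25 high=241/250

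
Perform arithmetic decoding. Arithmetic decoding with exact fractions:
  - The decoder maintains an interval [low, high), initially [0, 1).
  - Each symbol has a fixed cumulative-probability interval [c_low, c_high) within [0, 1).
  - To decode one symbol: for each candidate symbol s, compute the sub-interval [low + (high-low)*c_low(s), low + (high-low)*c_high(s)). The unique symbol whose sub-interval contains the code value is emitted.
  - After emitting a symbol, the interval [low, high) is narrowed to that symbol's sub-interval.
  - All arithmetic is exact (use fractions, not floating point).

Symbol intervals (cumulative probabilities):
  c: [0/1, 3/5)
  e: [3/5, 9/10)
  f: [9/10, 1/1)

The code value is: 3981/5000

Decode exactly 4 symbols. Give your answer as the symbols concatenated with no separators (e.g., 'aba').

Step 1: interval [0/1, 1/1), width = 1/1 - 0/1 = 1/1
  'c': [0/1 + 1/1*0/1, 0/1 + 1/1*3/5) = [0/1, 3/5)
  'e': [0/1 + 1/1*3/5, 0/1 + 1/1*9/10) = [3/5, 9/10) <- contains code 3981/5000
  'f': [0/1 + 1/1*9/10, 0/1 + 1/1*1/1) = [9/10, 1/1)
  emit 'e', narrow to [3/5, 9/10)
Step 2: interval [3/5, 9/10), width = 9/10 - 3/5 = 3/10
  'c': [3/5 + 3/10*0/1, 3/5 + 3/10*3/5) = [3/5, 39/50)
  'e': [3/5 + 3/10*3/5, 3/5 + 3/10*9/10) = [39/50, 87/100) <- contains code 3981/5000
  'f': [3/5 + 3/10*9/10, 3/5 + 3/10*1/1) = [87/100, 9/10)
  emit 'e', narrow to [39/50, 87/100)
Step 3: interval [39/50, 87/100), width = 87/100 - 39/50 = 9/100
  'c': [39/50 + 9/100*0/1, 39/50 + 9/100*3/5) = [39/50, 417/500) <- contains code 3981/5000
  'e': [39/50 + 9/100*3/5, 39/50 + 9/100*9/10) = [417/500, 861/1000)
  'f': [39/50 + 9/100*9/10, 39/50 + 9/100*1/1) = [861/1000, 87/100)
  emit 'c', narrow to [39/50, 417/500)
Step 4: interval [39/50, 417/500), width = 417/500 - 39/50 = 27/500
  'c': [39/50 + 27/500*0/1, 39/50 + 27/500*3/5) = [39/50, 2031/2500) <- contains code 3981/5000
  'e': [39/50 + 27/500*3/5, 39/50 + 27/500*9/10) = [2031/2500, 4143/5000)
  'f': [39/50 + 27/500*9/10, 39/50 + 27/500*1/1) = [4143/5000, 417/500)
  emit 'c', narrow to [39/50, 2031/2500)

Answer: eecc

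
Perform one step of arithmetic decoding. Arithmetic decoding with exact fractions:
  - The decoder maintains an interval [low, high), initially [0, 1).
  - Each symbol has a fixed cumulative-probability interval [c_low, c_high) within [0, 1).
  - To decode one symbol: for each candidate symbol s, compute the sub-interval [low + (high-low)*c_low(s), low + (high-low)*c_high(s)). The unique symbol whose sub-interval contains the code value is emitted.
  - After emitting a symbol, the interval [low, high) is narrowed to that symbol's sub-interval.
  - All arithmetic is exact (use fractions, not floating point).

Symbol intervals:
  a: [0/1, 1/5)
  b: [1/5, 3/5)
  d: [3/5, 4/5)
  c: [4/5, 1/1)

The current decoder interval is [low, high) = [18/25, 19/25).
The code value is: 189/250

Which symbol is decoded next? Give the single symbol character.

Answer: c

Derivation:
Interval width = high − low = 19/25 − 18/25 = 1/25
Scaled code = (code − low) / width = (189/250 − 18/25) / 1/25 = 9/10
  a: [0/1, 1/5) 
  b: [1/5, 3/5) 
  d: [3/5, 4/5) 
  c: [4/5, 1/1) ← scaled code falls here ✓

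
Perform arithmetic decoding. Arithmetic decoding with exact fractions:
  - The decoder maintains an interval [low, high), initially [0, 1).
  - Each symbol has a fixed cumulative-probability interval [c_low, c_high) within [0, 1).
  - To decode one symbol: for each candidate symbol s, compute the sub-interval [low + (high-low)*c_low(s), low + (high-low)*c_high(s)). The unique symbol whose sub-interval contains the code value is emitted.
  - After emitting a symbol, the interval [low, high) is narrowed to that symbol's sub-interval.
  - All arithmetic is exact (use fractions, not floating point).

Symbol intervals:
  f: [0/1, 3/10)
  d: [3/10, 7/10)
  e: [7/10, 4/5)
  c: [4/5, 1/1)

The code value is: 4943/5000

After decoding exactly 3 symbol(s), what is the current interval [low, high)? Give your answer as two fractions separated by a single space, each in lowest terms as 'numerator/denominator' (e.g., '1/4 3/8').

Step 1: interval [0/1, 1/1), width = 1/1 - 0/1 = 1/1
  'f': [0/1 + 1/1*0/1, 0/1 + 1/1*3/10) = [0/1, 3/10)
  'd': [0/1 + 1/1*3/10, 0/1 + 1/1*7/10) = [3/10, 7/10)
  'e': [0/1 + 1/1*7/10, 0/1 + 1/1*4/5) = [7/10, 4/5)
  'c': [0/1 + 1/1*4/5, 0/1 + 1/1*1/1) = [4/5, 1/1) <- contains code 4943/5000
  emit 'c', narrow to [4/5, 1/1)
Step 2: interval [4/5, 1/1), width = 1/1 - 4/5 = 1/5
  'f': [4/5 + 1/5*0/1, 4/5 + 1/5*3/10) = [4/5, 43/50)
  'd': [4/5 + 1/5*3/10, 4/5 + 1/5*7/10) = [43/50, 47/50)
  'e': [4/5 + 1/5*7/10, 4/5 + 1/5*4/5) = [47/50, 24/25)
  'c': [4/5 + 1/5*4/5, 4/5 + 1/5*1/1) = [24/25, 1/1) <- contains code 4943/5000
  emit 'c', narrow to [24/25, 1/1)
Step 3: interval [24/25, 1/1), width = 1/1 - 24/25 = 1/25
  'f': [24/25 + 1/25*0/1, 24/25 + 1/25*3/10) = [24/25, 243/250)
  'd': [24/25 + 1/25*3/10, 24/25 + 1/25*7/10) = [243/250, 247/250)
  'e': [24/25 + 1/25*7/10, 24/25 + 1/25*4/5) = [247/250, 124/125) <- contains code 4943/5000
  'c': [24/25 + 1/25*4/5, 24/25 + 1/25*1/1) = [124/125, 1/1)
  emit 'e', narrow to [247/250, 124/125)

Answer: 247/250 124/125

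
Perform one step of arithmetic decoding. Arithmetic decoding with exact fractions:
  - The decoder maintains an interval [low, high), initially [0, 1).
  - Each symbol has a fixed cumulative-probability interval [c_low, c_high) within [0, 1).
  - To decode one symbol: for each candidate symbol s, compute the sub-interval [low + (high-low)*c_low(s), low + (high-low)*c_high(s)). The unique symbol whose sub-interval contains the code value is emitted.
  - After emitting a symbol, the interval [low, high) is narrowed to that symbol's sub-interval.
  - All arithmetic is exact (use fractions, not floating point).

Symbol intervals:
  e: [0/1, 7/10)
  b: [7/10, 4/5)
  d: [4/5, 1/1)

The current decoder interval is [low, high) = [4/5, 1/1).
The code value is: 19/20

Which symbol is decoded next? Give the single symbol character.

Answer: b

Derivation:
Interval width = high − low = 1/1 − 4/5 = 1/5
Scaled code = (code − low) / width = (19/20 − 4/5) / 1/5 = 3/4
  e: [0/1, 7/10) 
  b: [7/10, 4/5) ← scaled code falls here ✓
  d: [4/5, 1/1) 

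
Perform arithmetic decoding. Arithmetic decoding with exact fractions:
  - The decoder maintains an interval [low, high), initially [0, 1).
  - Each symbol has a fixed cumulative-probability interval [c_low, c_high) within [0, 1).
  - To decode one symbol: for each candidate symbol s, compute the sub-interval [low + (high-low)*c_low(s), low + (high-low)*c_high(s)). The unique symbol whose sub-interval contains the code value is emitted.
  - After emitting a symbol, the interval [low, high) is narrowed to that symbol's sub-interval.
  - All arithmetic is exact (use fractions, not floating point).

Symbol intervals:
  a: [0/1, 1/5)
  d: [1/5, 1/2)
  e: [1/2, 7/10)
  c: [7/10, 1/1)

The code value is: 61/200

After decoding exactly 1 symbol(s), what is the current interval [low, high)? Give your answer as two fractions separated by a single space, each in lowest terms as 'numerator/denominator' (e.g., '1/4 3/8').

Answer: 1/5 1/2

Derivation:
Step 1: interval [0/1, 1/1), width = 1/1 - 0/1 = 1/1
  'a': [0/1 + 1/1*0/1, 0/1 + 1/1*1/5) = [0/1, 1/5)
  'd': [0/1 + 1/1*1/5, 0/1 + 1/1*1/2) = [1/5, 1/2) <- contains code 61/200
  'e': [0/1 + 1/1*1/2, 0/1 + 1/1*7/10) = [1/2, 7/10)
  'c': [0/1 + 1/1*7/10, 0/1 + 1/1*1/1) = [7/10, 1/1)
  emit 'd', narrow to [1/5, 1/2)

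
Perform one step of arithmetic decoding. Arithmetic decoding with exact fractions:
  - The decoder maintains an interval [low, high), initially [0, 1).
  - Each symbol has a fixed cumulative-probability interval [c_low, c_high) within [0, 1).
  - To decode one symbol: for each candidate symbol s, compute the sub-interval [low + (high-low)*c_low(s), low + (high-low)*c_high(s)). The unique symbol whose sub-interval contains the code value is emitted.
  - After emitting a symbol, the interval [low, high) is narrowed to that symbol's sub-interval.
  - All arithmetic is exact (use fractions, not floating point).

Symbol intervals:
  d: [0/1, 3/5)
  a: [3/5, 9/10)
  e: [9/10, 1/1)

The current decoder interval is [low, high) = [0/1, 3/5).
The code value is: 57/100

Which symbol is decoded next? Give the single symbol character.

Interval width = high − low = 3/5 − 0/1 = 3/5
Scaled code = (code − low) / width = (57/100 − 0/1) / 3/5 = 19/20
  d: [0/1, 3/5) 
  a: [3/5, 9/10) 
  e: [9/10, 1/1) ← scaled code falls here ✓

Answer: e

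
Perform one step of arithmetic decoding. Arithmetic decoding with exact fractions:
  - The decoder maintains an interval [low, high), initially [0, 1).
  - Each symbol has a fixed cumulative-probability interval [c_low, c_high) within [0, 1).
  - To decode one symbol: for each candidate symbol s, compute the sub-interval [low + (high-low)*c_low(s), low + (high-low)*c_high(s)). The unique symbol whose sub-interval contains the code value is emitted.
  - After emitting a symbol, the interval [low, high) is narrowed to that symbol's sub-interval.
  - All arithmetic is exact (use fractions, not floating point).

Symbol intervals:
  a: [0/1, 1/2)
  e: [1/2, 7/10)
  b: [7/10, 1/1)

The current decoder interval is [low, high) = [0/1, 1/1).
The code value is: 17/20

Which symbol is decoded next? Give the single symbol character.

Answer: b

Derivation:
Interval width = high − low = 1/1 − 0/1 = 1/1
Scaled code = (code − low) / width = (17/20 − 0/1) / 1/1 = 17/20
  a: [0/1, 1/2) 
  e: [1/2, 7/10) 
  b: [7/10, 1/1) ← scaled code falls here ✓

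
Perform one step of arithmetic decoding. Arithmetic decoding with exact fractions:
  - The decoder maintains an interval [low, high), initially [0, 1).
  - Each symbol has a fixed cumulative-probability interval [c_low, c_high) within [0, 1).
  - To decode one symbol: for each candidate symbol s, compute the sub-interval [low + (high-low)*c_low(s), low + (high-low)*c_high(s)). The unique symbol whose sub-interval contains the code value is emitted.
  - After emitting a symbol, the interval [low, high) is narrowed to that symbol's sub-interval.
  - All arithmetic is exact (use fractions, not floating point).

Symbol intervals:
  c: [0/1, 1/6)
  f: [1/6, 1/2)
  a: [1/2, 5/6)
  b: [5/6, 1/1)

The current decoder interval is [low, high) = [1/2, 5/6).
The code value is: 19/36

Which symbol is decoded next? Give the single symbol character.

Interval width = high − low = 5/6 − 1/2 = 1/3
Scaled code = (code − low) / width = (19/36 − 1/2) / 1/3 = 1/12
  c: [0/1, 1/6) ← scaled code falls here ✓
  f: [1/6, 1/2) 
  a: [1/2, 5/6) 
  b: [5/6, 1/1) 

Answer: c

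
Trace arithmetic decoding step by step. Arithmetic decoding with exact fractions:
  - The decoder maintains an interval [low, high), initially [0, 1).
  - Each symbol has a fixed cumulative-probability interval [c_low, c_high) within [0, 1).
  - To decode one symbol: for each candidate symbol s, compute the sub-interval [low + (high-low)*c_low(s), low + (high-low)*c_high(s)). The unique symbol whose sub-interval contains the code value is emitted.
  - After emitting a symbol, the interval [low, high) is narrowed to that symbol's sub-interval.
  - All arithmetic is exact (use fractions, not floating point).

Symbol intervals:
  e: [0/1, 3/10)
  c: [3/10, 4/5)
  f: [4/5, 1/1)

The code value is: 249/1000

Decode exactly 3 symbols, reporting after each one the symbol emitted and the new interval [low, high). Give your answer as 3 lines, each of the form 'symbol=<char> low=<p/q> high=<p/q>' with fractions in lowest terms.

Answer: symbol=e low=0/1 high=3/10
symbol=f low=6/25 high=3/10
symbol=e low=6/25 high=129/500

Derivation:
Step 1: interval [0/1, 1/1), width = 1/1 - 0/1 = 1/1
  'e': [0/1 + 1/1*0/1, 0/1 + 1/1*3/10) = [0/1, 3/10) <- contains code 249/1000
  'c': [0/1 + 1/1*3/10, 0/1 + 1/1*4/5) = [3/10, 4/5)
  'f': [0/1 + 1/1*4/5, 0/1 + 1/1*1/1) = [4/5, 1/1)
  emit 'e', narrow to [0/1, 3/10)
Step 2: interval [0/1, 3/10), width = 3/10 - 0/1 = 3/10
  'e': [0/1 + 3/10*0/1, 0/1 + 3/10*3/10) = [0/1, 9/100)
  'c': [0/1 + 3/10*3/10, 0/1 + 3/10*4/5) = [9/100, 6/25)
  'f': [0/1 + 3/10*4/5, 0/1 + 3/10*1/1) = [6/25, 3/10) <- contains code 249/1000
  emit 'f', narrow to [6/25, 3/10)
Step 3: interval [6/25, 3/10), width = 3/10 - 6/25 = 3/50
  'e': [6/25 + 3/50*0/1, 6/25 + 3/50*3/10) = [6/25, 129/500) <- contains code 249/1000
  'c': [6/25 + 3/50*3/10, 6/25 + 3/50*4/5) = [129/500, 36/125)
  'f': [6/25 + 3/50*4/5, 6/25 + 3/50*1/1) = [36/125, 3/10)
  emit 'e', narrow to [6/25, 129/500)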